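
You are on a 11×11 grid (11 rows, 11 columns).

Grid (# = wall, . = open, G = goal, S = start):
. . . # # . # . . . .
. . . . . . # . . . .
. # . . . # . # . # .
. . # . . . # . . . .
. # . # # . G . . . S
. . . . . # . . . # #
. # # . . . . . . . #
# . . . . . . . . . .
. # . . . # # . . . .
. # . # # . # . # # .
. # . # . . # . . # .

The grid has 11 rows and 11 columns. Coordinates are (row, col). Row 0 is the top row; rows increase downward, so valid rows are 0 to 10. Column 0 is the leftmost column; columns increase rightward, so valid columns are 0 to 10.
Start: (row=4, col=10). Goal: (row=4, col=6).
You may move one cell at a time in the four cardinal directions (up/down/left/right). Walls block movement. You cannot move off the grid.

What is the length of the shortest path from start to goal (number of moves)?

Answer: Shortest path length: 4

Derivation:
BFS from (row=4, col=10) until reaching (row=4, col=6):
  Distance 0: (row=4, col=10)
  Distance 1: (row=3, col=10), (row=4, col=9)
  Distance 2: (row=2, col=10), (row=3, col=9), (row=4, col=8)
  Distance 3: (row=1, col=10), (row=3, col=8), (row=4, col=7), (row=5, col=8)
  Distance 4: (row=0, col=10), (row=1, col=9), (row=2, col=8), (row=3, col=7), (row=4, col=6), (row=5, col=7), (row=6, col=8)  <- goal reached here
One shortest path (4 moves): (row=4, col=10) -> (row=4, col=9) -> (row=4, col=8) -> (row=4, col=7) -> (row=4, col=6)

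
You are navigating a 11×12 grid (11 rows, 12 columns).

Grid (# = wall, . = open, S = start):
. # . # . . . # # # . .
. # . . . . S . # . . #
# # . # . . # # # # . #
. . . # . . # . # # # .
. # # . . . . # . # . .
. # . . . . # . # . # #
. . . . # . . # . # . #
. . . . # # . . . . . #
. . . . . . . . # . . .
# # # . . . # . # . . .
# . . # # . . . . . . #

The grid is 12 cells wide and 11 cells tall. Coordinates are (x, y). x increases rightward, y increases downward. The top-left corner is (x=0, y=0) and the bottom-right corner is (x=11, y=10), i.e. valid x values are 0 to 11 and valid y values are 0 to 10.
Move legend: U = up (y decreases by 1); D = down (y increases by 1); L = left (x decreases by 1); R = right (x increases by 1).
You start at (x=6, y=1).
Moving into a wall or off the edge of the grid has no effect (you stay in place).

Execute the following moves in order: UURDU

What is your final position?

Answer: Final position: (x=6, y=0)

Derivation:
Start: (x=6, y=1)
  U (up): (x=6, y=1) -> (x=6, y=0)
  U (up): blocked, stay at (x=6, y=0)
  R (right): blocked, stay at (x=6, y=0)
  D (down): (x=6, y=0) -> (x=6, y=1)
  U (up): (x=6, y=1) -> (x=6, y=0)
Final: (x=6, y=0)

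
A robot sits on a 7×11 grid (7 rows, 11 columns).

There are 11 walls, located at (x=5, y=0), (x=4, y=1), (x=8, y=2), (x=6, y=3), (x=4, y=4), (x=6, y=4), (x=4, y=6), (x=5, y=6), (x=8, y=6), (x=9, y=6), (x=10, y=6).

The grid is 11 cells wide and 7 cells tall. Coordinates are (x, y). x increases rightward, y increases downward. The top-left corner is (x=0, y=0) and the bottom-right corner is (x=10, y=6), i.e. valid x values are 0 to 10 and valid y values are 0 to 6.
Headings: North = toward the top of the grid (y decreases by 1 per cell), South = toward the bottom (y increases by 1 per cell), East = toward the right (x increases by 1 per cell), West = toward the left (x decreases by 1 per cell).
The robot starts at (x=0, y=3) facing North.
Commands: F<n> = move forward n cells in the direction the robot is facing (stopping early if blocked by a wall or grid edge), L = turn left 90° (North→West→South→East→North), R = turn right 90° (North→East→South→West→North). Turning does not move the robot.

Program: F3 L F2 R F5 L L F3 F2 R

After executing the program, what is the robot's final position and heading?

Start: (x=0, y=3), facing North
  F3: move forward 3, now at (x=0, y=0)
  L: turn left, now facing West
  F2: move forward 0/2 (blocked), now at (x=0, y=0)
  R: turn right, now facing North
  F5: move forward 0/5 (blocked), now at (x=0, y=0)
  L: turn left, now facing West
  L: turn left, now facing South
  F3: move forward 3, now at (x=0, y=3)
  F2: move forward 2, now at (x=0, y=5)
  R: turn right, now facing West
Final: (x=0, y=5), facing West

Answer: Final position: (x=0, y=5), facing West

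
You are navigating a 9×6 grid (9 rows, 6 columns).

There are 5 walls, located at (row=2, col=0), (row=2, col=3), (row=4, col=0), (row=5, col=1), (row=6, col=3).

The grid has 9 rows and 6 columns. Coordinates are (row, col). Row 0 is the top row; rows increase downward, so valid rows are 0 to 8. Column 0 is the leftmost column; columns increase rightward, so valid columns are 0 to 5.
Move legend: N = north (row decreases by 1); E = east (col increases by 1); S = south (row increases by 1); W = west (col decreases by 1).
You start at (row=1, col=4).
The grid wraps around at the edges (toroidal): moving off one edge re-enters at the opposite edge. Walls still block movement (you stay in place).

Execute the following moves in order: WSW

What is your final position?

Start: (row=1, col=4)
  W (west): (row=1, col=4) -> (row=1, col=3)
  S (south): blocked, stay at (row=1, col=3)
  W (west): (row=1, col=3) -> (row=1, col=2)
Final: (row=1, col=2)

Answer: Final position: (row=1, col=2)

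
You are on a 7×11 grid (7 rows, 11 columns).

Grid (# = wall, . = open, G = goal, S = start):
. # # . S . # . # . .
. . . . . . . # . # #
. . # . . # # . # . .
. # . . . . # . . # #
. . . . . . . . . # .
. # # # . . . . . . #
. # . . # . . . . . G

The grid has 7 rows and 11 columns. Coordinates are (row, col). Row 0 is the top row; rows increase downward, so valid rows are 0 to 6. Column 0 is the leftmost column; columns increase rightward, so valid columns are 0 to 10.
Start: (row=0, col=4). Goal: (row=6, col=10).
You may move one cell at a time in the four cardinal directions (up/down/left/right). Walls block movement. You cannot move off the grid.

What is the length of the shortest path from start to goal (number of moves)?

BFS from (row=0, col=4) until reaching (row=6, col=10):
  Distance 0: (row=0, col=4)
  Distance 1: (row=0, col=3), (row=0, col=5), (row=1, col=4)
  Distance 2: (row=1, col=3), (row=1, col=5), (row=2, col=4)
  Distance 3: (row=1, col=2), (row=1, col=6), (row=2, col=3), (row=3, col=4)
  Distance 4: (row=1, col=1), (row=3, col=3), (row=3, col=5), (row=4, col=4)
  Distance 5: (row=1, col=0), (row=2, col=1), (row=3, col=2), (row=4, col=3), (row=4, col=5), (row=5, col=4)
  Distance 6: (row=0, col=0), (row=2, col=0), (row=4, col=2), (row=4, col=6), (row=5, col=5)
  Distance 7: (row=3, col=0), (row=4, col=1), (row=4, col=7), (row=5, col=6), (row=6, col=5)
  Distance 8: (row=3, col=7), (row=4, col=0), (row=4, col=8), (row=5, col=7), (row=6, col=6)
  Distance 9: (row=2, col=7), (row=3, col=8), (row=5, col=0), (row=5, col=8), (row=6, col=7)
  Distance 10: (row=5, col=9), (row=6, col=0), (row=6, col=8)
  Distance 11: (row=6, col=9)
  Distance 12: (row=6, col=10)  <- goal reached here
One shortest path (12 moves): (row=0, col=4) -> (row=1, col=4) -> (row=2, col=4) -> (row=3, col=4) -> (row=3, col=5) -> (row=4, col=5) -> (row=4, col=6) -> (row=4, col=7) -> (row=4, col=8) -> (row=5, col=8) -> (row=5, col=9) -> (row=6, col=9) -> (row=6, col=10)

Answer: Shortest path length: 12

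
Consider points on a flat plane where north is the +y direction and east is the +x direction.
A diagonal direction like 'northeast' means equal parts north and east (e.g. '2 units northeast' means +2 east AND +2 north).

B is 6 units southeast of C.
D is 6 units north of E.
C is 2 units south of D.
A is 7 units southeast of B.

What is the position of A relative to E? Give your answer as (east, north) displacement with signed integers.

Place E at the origin (east=0, north=0).
  D is 6 units north of E: delta (east=+0, north=+6); D at (east=0, north=6).
  C is 2 units south of D: delta (east=+0, north=-2); C at (east=0, north=4).
  B is 6 units southeast of C: delta (east=+6, north=-6); B at (east=6, north=-2).
  A is 7 units southeast of B: delta (east=+7, north=-7); A at (east=13, north=-9).
Therefore A relative to E: (east=13, north=-9).

Answer: A is at (east=13, north=-9) relative to E.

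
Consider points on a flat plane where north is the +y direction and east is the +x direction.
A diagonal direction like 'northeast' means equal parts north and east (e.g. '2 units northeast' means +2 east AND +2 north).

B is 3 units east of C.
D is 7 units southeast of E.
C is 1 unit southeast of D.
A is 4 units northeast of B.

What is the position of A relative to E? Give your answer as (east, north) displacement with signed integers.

Answer: A is at (east=15, north=-4) relative to E.

Derivation:
Place E at the origin (east=0, north=0).
  D is 7 units southeast of E: delta (east=+7, north=-7); D at (east=7, north=-7).
  C is 1 unit southeast of D: delta (east=+1, north=-1); C at (east=8, north=-8).
  B is 3 units east of C: delta (east=+3, north=+0); B at (east=11, north=-8).
  A is 4 units northeast of B: delta (east=+4, north=+4); A at (east=15, north=-4).
Therefore A relative to E: (east=15, north=-4).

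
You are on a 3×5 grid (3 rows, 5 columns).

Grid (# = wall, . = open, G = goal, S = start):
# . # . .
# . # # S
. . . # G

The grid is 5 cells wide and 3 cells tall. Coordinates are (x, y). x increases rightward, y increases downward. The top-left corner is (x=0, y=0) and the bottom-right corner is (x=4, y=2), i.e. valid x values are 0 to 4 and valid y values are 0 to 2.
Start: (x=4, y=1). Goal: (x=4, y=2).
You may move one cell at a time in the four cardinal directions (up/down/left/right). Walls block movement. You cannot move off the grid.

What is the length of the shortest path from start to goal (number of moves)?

Answer: Shortest path length: 1

Derivation:
BFS from (x=4, y=1) until reaching (x=4, y=2):
  Distance 0: (x=4, y=1)
  Distance 1: (x=4, y=0), (x=4, y=2)  <- goal reached here
One shortest path (1 moves): (x=4, y=1) -> (x=4, y=2)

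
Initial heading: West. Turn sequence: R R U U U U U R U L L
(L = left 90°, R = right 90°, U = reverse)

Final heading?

Answer: Final heading: North

Derivation:
Start: West
  R (right (90° clockwise)) -> North
  R (right (90° clockwise)) -> East
  U (U-turn (180°)) -> West
  U (U-turn (180°)) -> East
  U (U-turn (180°)) -> West
  U (U-turn (180°)) -> East
  U (U-turn (180°)) -> West
  R (right (90° clockwise)) -> North
  U (U-turn (180°)) -> South
  L (left (90° counter-clockwise)) -> East
  L (left (90° counter-clockwise)) -> North
Final: North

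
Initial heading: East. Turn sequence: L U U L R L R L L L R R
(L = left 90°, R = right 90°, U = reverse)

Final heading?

Start: East
  L (left (90° counter-clockwise)) -> North
  U (U-turn (180°)) -> South
  U (U-turn (180°)) -> North
  L (left (90° counter-clockwise)) -> West
  R (right (90° clockwise)) -> North
  L (left (90° counter-clockwise)) -> West
  R (right (90° clockwise)) -> North
  L (left (90° counter-clockwise)) -> West
  L (left (90° counter-clockwise)) -> South
  L (left (90° counter-clockwise)) -> East
  R (right (90° clockwise)) -> South
  R (right (90° clockwise)) -> West
Final: West

Answer: Final heading: West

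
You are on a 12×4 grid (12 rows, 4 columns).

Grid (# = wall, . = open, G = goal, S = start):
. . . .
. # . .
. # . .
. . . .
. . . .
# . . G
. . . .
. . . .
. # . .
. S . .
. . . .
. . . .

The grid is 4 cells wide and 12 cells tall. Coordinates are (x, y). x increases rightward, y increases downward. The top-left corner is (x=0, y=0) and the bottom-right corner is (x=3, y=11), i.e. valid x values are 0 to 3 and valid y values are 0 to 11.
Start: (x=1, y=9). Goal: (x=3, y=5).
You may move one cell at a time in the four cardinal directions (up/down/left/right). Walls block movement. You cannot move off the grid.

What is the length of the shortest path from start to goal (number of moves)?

BFS from (x=1, y=9) until reaching (x=3, y=5):
  Distance 0: (x=1, y=9)
  Distance 1: (x=0, y=9), (x=2, y=9), (x=1, y=10)
  Distance 2: (x=0, y=8), (x=2, y=8), (x=3, y=9), (x=0, y=10), (x=2, y=10), (x=1, y=11)
  Distance 3: (x=0, y=7), (x=2, y=7), (x=3, y=8), (x=3, y=10), (x=0, y=11), (x=2, y=11)
  Distance 4: (x=0, y=6), (x=2, y=6), (x=1, y=7), (x=3, y=7), (x=3, y=11)
  Distance 5: (x=2, y=5), (x=1, y=6), (x=3, y=6)
  Distance 6: (x=2, y=4), (x=1, y=5), (x=3, y=5)  <- goal reached here
One shortest path (6 moves): (x=1, y=9) -> (x=2, y=9) -> (x=3, y=9) -> (x=3, y=8) -> (x=3, y=7) -> (x=3, y=6) -> (x=3, y=5)

Answer: Shortest path length: 6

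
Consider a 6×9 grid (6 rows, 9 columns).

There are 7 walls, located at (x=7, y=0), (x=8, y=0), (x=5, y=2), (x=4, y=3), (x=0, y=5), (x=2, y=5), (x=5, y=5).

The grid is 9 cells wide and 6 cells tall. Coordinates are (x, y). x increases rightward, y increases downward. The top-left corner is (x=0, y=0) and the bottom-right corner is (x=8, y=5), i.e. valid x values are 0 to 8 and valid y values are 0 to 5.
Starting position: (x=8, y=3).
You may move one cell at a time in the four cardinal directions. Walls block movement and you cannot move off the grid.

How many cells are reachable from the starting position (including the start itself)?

BFS flood-fill from (x=8, y=3):
  Distance 0: (x=8, y=3)
  Distance 1: (x=8, y=2), (x=7, y=3), (x=8, y=4)
  Distance 2: (x=8, y=1), (x=7, y=2), (x=6, y=3), (x=7, y=4), (x=8, y=5)
  Distance 3: (x=7, y=1), (x=6, y=2), (x=5, y=3), (x=6, y=4), (x=7, y=5)
  Distance 4: (x=6, y=1), (x=5, y=4), (x=6, y=5)
  Distance 5: (x=6, y=0), (x=5, y=1), (x=4, y=4)
  Distance 6: (x=5, y=0), (x=4, y=1), (x=3, y=4), (x=4, y=5)
  Distance 7: (x=4, y=0), (x=3, y=1), (x=4, y=2), (x=3, y=3), (x=2, y=4), (x=3, y=5)
  Distance 8: (x=3, y=0), (x=2, y=1), (x=3, y=2), (x=2, y=3), (x=1, y=4)
  Distance 9: (x=2, y=0), (x=1, y=1), (x=2, y=2), (x=1, y=3), (x=0, y=4), (x=1, y=5)
  Distance 10: (x=1, y=0), (x=0, y=1), (x=1, y=2), (x=0, y=3)
  Distance 11: (x=0, y=0), (x=0, y=2)
Total reachable: 47 (grid has 47 open cells total)

Answer: Reachable cells: 47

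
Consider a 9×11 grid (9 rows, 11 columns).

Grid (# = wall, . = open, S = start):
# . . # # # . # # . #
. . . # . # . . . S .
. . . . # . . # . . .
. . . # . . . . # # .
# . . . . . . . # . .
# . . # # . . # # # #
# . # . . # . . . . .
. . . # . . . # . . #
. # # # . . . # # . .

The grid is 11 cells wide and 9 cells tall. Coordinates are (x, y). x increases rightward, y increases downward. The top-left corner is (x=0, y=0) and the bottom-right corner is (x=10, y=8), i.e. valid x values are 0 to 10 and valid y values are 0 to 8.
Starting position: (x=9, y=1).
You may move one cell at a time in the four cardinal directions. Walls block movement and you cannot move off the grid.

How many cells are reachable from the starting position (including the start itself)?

Answer: Reachable cells: 64

Derivation:
BFS flood-fill from (x=9, y=1):
  Distance 0: (x=9, y=1)
  Distance 1: (x=9, y=0), (x=8, y=1), (x=10, y=1), (x=9, y=2)
  Distance 2: (x=7, y=1), (x=8, y=2), (x=10, y=2)
  Distance 3: (x=6, y=1), (x=10, y=3)
  Distance 4: (x=6, y=0), (x=6, y=2), (x=10, y=4)
  Distance 5: (x=5, y=2), (x=6, y=3), (x=9, y=4)
  Distance 6: (x=5, y=3), (x=7, y=3), (x=6, y=4)
  Distance 7: (x=4, y=3), (x=5, y=4), (x=7, y=4), (x=6, y=5)
  Distance 8: (x=4, y=4), (x=5, y=5), (x=6, y=6)
  Distance 9: (x=3, y=4), (x=7, y=6), (x=6, y=7)
  Distance 10: (x=2, y=4), (x=8, y=6), (x=5, y=7), (x=6, y=8)
  Distance 11: (x=2, y=3), (x=1, y=4), (x=2, y=5), (x=9, y=6), (x=4, y=7), (x=8, y=7), (x=5, y=8)
  Distance 12: (x=2, y=2), (x=1, y=3), (x=1, y=5), (x=4, y=6), (x=10, y=6), (x=9, y=7), (x=4, y=8)
  Distance 13: (x=2, y=1), (x=1, y=2), (x=3, y=2), (x=0, y=3), (x=1, y=6), (x=3, y=6), (x=9, y=8)
  Distance 14: (x=2, y=0), (x=1, y=1), (x=0, y=2), (x=1, y=7), (x=10, y=8)
  Distance 15: (x=1, y=0), (x=0, y=1), (x=0, y=7), (x=2, y=7)
  Distance 16: (x=0, y=8)
Total reachable: 64 (grid has 65 open cells total)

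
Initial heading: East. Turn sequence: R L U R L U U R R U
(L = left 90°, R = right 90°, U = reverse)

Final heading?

Start: East
  R (right (90° clockwise)) -> South
  L (left (90° counter-clockwise)) -> East
  U (U-turn (180°)) -> West
  R (right (90° clockwise)) -> North
  L (left (90° counter-clockwise)) -> West
  U (U-turn (180°)) -> East
  U (U-turn (180°)) -> West
  R (right (90° clockwise)) -> North
  R (right (90° clockwise)) -> East
  U (U-turn (180°)) -> West
Final: West

Answer: Final heading: West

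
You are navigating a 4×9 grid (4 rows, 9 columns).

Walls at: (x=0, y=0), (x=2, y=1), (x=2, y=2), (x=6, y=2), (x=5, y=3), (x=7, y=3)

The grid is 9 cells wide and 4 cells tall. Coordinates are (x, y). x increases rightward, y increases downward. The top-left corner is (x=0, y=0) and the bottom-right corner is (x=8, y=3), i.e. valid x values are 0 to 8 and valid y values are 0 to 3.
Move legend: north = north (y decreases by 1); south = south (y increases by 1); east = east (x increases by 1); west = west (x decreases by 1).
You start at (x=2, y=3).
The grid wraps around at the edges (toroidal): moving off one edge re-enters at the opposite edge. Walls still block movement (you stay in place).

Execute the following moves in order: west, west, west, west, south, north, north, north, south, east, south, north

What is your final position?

Answer: Final position: (x=0, y=2)

Derivation:
Start: (x=2, y=3)
  west (west): (x=2, y=3) -> (x=1, y=3)
  west (west): (x=1, y=3) -> (x=0, y=3)
  west (west): (x=0, y=3) -> (x=8, y=3)
  west (west): blocked, stay at (x=8, y=3)
  south (south): (x=8, y=3) -> (x=8, y=0)
  north (north): (x=8, y=0) -> (x=8, y=3)
  north (north): (x=8, y=3) -> (x=8, y=2)
  north (north): (x=8, y=2) -> (x=8, y=1)
  south (south): (x=8, y=1) -> (x=8, y=2)
  east (east): (x=8, y=2) -> (x=0, y=2)
  south (south): (x=0, y=2) -> (x=0, y=3)
  north (north): (x=0, y=3) -> (x=0, y=2)
Final: (x=0, y=2)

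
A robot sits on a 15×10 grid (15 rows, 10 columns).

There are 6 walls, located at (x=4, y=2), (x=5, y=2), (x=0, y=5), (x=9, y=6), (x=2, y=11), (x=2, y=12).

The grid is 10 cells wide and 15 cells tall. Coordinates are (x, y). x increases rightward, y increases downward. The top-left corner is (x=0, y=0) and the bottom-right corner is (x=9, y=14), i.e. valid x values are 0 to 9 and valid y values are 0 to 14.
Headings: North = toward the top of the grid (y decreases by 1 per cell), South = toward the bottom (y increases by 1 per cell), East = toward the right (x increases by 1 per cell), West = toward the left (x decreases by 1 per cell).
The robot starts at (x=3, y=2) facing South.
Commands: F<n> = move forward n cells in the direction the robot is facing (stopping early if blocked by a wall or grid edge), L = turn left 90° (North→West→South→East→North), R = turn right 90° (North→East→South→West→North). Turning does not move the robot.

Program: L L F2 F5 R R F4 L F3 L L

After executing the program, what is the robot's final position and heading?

Start: (x=3, y=2), facing South
  L: turn left, now facing East
  L: turn left, now facing North
  F2: move forward 2, now at (x=3, y=0)
  F5: move forward 0/5 (blocked), now at (x=3, y=0)
  R: turn right, now facing East
  R: turn right, now facing South
  F4: move forward 4, now at (x=3, y=4)
  L: turn left, now facing East
  F3: move forward 3, now at (x=6, y=4)
  L: turn left, now facing North
  L: turn left, now facing West
Final: (x=6, y=4), facing West

Answer: Final position: (x=6, y=4), facing West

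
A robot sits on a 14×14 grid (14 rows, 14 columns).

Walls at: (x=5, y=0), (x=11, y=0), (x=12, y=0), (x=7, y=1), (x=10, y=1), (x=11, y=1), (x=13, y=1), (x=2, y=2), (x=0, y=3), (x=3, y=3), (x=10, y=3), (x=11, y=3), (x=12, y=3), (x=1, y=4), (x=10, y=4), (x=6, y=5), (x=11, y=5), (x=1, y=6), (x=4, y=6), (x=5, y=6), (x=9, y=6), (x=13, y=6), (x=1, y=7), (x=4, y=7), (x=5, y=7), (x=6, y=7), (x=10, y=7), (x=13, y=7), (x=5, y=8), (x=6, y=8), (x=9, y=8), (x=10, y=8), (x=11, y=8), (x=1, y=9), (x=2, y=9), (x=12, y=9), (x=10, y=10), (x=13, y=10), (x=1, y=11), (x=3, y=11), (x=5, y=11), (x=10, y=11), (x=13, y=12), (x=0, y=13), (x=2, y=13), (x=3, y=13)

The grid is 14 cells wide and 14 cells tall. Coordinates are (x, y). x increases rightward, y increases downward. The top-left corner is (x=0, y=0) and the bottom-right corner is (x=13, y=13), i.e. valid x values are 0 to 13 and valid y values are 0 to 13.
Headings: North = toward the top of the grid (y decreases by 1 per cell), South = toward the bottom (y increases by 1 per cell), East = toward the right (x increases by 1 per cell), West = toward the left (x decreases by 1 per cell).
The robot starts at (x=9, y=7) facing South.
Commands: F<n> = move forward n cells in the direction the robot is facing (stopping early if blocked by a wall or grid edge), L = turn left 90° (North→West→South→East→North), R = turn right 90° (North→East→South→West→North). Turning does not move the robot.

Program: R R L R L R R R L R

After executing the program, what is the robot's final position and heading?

Answer: Final position: (x=9, y=7), facing South

Derivation:
Start: (x=9, y=7), facing South
  R: turn right, now facing West
  R: turn right, now facing North
  L: turn left, now facing West
  R: turn right, now facing North
  L: turn left, now facing West
  R: turn right, now facing North
  R: turn right, now facing East
  R: turn right, now facing South
  L: turn left, now facing East
  R: turn right, now facing South
Final: (x=9, y=7), facing South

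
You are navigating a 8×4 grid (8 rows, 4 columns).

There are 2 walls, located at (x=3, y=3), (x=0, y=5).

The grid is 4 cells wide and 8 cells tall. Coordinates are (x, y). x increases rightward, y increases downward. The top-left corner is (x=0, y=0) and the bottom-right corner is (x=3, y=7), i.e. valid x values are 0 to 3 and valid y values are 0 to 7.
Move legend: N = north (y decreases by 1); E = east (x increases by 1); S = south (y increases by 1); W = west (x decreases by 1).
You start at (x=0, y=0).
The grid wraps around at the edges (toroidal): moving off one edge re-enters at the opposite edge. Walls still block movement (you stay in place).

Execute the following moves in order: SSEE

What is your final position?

Answer: Final position: (x=2, y=2)

Derivation:
Start: (x=0, y=0)
  S (south): (x=0, y=0) -> (x=0, y=1)
  S (south): (x=0, y=1) -> (x=0, y=2)
  E (east): (x=0, y=2) -> (x=1, y=2)
  E (east): (x=1, y=2) -> (x=2, y=2)
Final: (x=2, y=2)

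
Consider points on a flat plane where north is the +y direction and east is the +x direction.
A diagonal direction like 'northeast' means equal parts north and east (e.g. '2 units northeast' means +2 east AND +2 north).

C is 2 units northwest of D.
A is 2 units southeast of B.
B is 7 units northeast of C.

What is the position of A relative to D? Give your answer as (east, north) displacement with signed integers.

Answer: A is at (east=7, north=7) relative to D.

Derivation:
Place D at the origin (east=0, north=0).
  C is 2 units northwest of D: delta (east=-2, north=+2); C at (east=-2, north=2).
  B is 7 units northeast of C: delta (east=+7, north=+7); B at (east=5, north=9).
  A is 2 units southeast of B: delta (east=+2, north=-2); A at (east=7, north=7).
Therefore A relative to D: (east=7, north=7).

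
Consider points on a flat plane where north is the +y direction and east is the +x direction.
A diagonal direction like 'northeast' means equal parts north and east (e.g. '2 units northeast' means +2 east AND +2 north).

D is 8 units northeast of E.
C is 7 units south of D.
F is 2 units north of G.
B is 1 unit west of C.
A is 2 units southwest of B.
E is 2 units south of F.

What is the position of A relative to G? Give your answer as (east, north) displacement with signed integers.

Answer: A is at (east=5, north=-1) relative to G.

Derivation:
Place G at the origin (east=0, north=0).
  F is 2 units north of G: delta (east=+0, north=+2); F at (east=0, north=2).
  E is 2 units south of F: delta (east=+0, north=-2); E at (east=0, north=0).
  D is 8 units northeast of E: delta (east=+8, north=+8); D at (east=8, north=8).
  C is 7 units south of D: delta (east=+0, north=-7); C at (east=8, north=1).
  B is 1 unit west of C: delta (east=-1, north=+0); B at (east=7, north=1).
  A is 2 units southwest of B: delta (east=-2, north=-2); A at (east=5, north=-1).
Therefore A relative to G: (east=5, north=-1).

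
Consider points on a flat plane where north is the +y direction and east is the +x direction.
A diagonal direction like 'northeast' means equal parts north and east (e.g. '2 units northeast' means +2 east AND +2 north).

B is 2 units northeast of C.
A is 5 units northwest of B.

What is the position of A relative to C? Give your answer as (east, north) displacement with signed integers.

Place C at the origin (east=0, north=0).
  B is 2 units northeast of C: delta (east=+2, north=+2); B at (east=2, north=2).
  A is 5 units northwest of B: delta (east=-5, north=+5); A at (east=-3, north=7).
Therefore A relative to C: (east=-3, north=7).

Answer: A is at (east=-3, north=7) relative to C.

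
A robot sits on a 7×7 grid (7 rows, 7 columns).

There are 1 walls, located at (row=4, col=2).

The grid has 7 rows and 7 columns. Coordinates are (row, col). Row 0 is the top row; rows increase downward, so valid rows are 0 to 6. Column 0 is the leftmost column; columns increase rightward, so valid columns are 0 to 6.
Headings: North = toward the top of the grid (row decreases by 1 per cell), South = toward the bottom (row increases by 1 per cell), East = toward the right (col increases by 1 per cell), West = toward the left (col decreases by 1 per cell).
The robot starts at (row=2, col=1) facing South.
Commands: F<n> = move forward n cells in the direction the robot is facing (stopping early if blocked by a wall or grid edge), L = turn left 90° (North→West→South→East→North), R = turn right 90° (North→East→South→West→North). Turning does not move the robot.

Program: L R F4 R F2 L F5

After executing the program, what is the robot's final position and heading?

Start: (row=2, col=1), facing South
  L: turn left, now facing East
  R: turn right, now facing South
  F4: move forward 4, now at (row=6, col=1)
  R: turn right, now facing West
  F2: move forward 1/2 (blocked), now at (row=6, col=0)
  L: turn left, now facing South
  F5: move forward 0/5 (blocked), now at (row=6, col=0)
Final: (row=6, col=0), facing South

Answer: Final position: (row=6, col=0), facing South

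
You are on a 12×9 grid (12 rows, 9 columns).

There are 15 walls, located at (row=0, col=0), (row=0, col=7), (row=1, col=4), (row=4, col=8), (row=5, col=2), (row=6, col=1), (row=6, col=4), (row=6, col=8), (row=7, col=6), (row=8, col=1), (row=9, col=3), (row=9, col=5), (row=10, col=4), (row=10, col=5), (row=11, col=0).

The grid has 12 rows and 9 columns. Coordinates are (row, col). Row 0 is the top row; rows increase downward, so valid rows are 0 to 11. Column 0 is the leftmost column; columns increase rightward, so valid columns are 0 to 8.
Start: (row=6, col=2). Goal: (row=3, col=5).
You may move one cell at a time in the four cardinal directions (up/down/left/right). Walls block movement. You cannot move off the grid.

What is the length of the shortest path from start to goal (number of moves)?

BFS from (row=6, col=2) until reaching (row=3, col=5):
  Distance 0: (row=6, col=2)
  Distance 1: (row=6, col=3), (row=7, col=2)
  Distance 2: (row=5, col=3), (row=7, col=1), (row=7, col=3), (row=8, col=2)
  Distance 3: (row=4, col=3), (row=5, col=4), (row=7, col=0), (row=7, col=4), (row=8, col=3), (row=9, col=2)
  Distance 4: (row=3, col=3), (row=4, col=2), (row=4, col=4), (row=5, col=5), (row=6, col=0), (row=7, col=5), (row=8, col=0), (row=8, col=4), (row=9, col=1), (row=10, col=2)
  Distance 5: (row=2, col=3), (row=3, col=2), (row=3, col=4), (row=4, col=1), (row=4, col=5), (row=5, col=0), (row=5, col=6), (row=6, col=5), (row=8, col=5), (row=9, col=0), (row=9, col=4), (row=10, col=1), (row=10, col=3), (row=11, col=2)
  Distance 6: (row=1, col=3), (row=2, col=2), (row=2, col=4), (row=3, col=1), (row=3, col=5), (row=4, col=0), (row=4, col=6), (row=5, col=1), (row=5, col=7), (row=6, col=6), (row=8, col=6), (row=10, col=0), (row=11, col=1), (row=11, col=3)  <- goal reached here
One shortest path (6 moves): (row=6, col=2) -> (row=6, col=3) -> (row=5, col=3) -> (row=5, col=4) -> (row=5, col=5) -> (row=4, col=5) -> (row=3, col=5)

Answer: Shortest path length: 6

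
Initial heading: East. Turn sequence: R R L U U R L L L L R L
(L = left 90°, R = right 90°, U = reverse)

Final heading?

Answer: Final heading: West

Derivation:
Start: East
  R (right (90° clockwise)) -> South
  R (right (90° clockwise)) -> West
  L (left (90° counter-clockwise)) -> South
  U (U-turn (180°)) -> North
  U (U-turn (180°)) -> South
  R (right (90° clockwise)) -> West
  L (left (90° counter-clockwise)) -> South
  L (left (90° counter-clockwise)) -> East
  L (left (90° counter-clockwise)) -> North
  L (left (90° counter-clockwise)) -> West
  R (right (90° clockwise)) -> North
  L (left (90° counter-clockwise)) -> West
Final: West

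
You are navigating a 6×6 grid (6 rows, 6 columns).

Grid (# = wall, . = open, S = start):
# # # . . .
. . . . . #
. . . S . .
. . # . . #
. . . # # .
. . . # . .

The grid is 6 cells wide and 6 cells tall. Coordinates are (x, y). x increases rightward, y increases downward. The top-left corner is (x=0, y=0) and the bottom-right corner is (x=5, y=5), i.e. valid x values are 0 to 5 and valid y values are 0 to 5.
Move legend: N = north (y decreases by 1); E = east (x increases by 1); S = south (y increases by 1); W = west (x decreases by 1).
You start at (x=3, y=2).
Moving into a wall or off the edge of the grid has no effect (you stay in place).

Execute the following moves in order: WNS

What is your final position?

Answer: Final position: (x=2, y=2)

Derivation:
Start: (x=3, y=2)
  W (west): (x=3, y=2) -> (x=2, y=2)
  N (north): (x=2, y=2) -> (x=2, y=1)
  S (south): (x=2, y=1) -> (x=2, y=2)
Final: (x=2, y=2)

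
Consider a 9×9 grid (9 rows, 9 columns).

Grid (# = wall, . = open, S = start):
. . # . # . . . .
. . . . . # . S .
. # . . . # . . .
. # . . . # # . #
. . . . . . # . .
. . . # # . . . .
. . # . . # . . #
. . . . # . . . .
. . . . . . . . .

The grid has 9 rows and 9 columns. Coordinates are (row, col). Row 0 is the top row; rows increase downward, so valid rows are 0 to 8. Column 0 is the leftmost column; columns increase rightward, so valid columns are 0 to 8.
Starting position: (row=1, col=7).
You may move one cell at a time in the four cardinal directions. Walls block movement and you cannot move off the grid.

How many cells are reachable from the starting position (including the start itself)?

Answer: Reachable cells: 65

Derivation:
BFS flood-fill from (row=1, col=7):
  Distance 0: (row=1, col=7)
  Distance 1: (row=0, col=7), (row=1, col=6), (row=1, col=8), (row=2, col=7)
  Distance 2: (row=0, col=6), (row=0, col=8), (row=2, col=6), (row=2, col=8), (row=3, col=7)
  Distance 3: (row=0, col=5), (row=4, col=7)
  Distance 4: (row=4, col=8), (row=5, col=7)
  Distance 5: (row=5, col=6), (row=5, col=8), (row=6, col=7)
  Distance 6: (row=5, col=5), (row=6, col=6), (row=7, col=7)
  Distance 7: (row=4, col=5), (row=7, col=6), (row=7, col=8), (row=8, col=7)
  Distance 8: (row=4, col=4), (row=7, col=5), (row=8, col=6), (row=8, col=8)
  Distance 9: (row=3, col=4), (row=4, col=3), (row=8, col=5)
  Distance 10: (row=2, col=4), (row=3, col=3), (row=4, col=2), (row=8, col=4)
  Distance 11: (row=1, col=4), (row=2, col=3), (row=3, col=2), (row=4, col=1), (row=5, col=2), (row=8, col=3)
  Distance 12: (row=1, col=3), (row=2, col=2), (row=4, col=0), (row=5, col=1), (row=7, col=3), (row=8, col=2)
  Distance 13: (row=0, col=3), (row=1, col=2), (row=3, col=0), (row=5, col=0), (row=6, col=1), (row=6, col=3), (row=7, col=2), (row=8, col=1)
  Distance 14: (row=1, col=1), (row=2, col=0), (row=6, col=0), (row=6, col=4), (row=7, col=1), (row=8, col=0)
  Distance 15: (row=0, col=1), (row=1, col=0), (row=7, col=0)
  Distance 16: (row=0, col=0)
Total reachable: 65 (grid has 65 open cells total)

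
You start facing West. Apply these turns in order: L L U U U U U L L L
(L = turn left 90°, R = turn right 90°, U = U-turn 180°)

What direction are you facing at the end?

Start: West
  L (left (90° counter-clockwise)) -> South
  L (left (90° counter-clockwise)) -> East
  U (U-turn (180°)) -> West
  U (U-turn (180°)) -> East
  U (U-turn (180°)) -> West
  U (U-turn (180°)) -> East
  U (U-turn (180°)) -> West
  L (left (90° counter-clockwise)) -> South
  L (left (90° counter-clockwise)) -> East
  L (left (90° counter-clockwise)) -> North
Final: North

Answer: Final heading: North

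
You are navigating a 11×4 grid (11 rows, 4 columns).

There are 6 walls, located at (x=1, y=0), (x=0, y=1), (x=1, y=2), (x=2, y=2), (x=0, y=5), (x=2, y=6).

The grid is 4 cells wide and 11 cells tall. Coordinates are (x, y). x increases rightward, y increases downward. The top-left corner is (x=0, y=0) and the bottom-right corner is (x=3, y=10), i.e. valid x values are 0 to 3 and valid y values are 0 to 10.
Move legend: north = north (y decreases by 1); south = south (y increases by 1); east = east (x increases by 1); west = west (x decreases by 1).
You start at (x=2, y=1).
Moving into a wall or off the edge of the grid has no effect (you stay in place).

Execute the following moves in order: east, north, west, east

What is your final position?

Start: (x=2, y=1)
  east (east): (x=2, y=1) -> (x=3, y=1)
  north (north): (x=3, y=1) -> (x=3, y=0)
  west (west): (x=3, y=0) -> (x=2, y=0)
  east (east): (x=2, y=0) -> (x=3, y=0)
Final: (x=3, y=0)

Answer: Final position: (x=3, y=0)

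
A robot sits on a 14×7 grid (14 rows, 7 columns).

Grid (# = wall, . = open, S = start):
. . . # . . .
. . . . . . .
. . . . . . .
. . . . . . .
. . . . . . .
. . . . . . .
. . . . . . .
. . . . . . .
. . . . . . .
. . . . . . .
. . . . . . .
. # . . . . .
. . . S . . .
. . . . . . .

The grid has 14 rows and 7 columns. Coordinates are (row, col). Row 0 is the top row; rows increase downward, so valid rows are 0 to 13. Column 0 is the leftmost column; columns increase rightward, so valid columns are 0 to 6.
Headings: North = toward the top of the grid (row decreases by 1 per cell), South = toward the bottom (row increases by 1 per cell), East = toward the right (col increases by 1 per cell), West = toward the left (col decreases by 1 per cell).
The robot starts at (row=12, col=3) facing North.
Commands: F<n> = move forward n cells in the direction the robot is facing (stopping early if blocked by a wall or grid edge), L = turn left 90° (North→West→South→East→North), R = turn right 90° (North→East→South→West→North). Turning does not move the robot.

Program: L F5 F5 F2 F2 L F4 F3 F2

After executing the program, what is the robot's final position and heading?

Answer: Final position: (row=13, col=0), facing South

Derivation:
Start: (row=12, col=3), facing North
  L: turn left, now facing West
  F5: move forward 3/5 (blocked), now at (row=12, col=0)
  F5: move forward 0/5 (blocked), now at (row=12, col=0)
  F2: move forward 0/2 (blocked), now at (row=12, col=0)
  F2: move forward 0/2 (blocked), now at (row=12, col=0)
  L: turn left, now facing South
  F4: move forward 1/4 (blocked), now at (row=13, col=0)
  F3: move forward 0/3 (blocked), now at (row=13, col=0)
  F2: move forward 0/2 (blocked), now at (row=13, col=0)
Final: (row=13, col=0), facing South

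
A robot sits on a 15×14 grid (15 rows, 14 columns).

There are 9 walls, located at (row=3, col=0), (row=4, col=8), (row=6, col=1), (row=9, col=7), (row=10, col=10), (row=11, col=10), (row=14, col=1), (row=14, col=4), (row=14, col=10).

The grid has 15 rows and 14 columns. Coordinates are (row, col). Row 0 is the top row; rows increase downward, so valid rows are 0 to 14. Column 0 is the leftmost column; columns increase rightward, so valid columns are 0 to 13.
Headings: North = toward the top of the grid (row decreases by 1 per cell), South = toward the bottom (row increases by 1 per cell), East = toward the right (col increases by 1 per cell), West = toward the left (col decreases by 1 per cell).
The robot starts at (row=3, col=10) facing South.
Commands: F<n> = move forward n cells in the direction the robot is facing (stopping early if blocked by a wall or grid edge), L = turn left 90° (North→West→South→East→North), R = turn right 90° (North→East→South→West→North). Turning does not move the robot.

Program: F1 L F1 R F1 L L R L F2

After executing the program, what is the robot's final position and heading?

Start: (row=3, col=10), facing South
  F1: move forward 1, now at (row=4, col=10)
  L: turn left, now facing East
  F1: move forward 1, now at (row=4, col=11)
  R: turn right, now facing South
  F1: move forward 1, now at (row=5, col=11)
  L: turn left, now facing East
  L: turn left, now facing North
  R: turn right, now facing East
  L: turn left, now facing North
  F2: move forward 2, now at (row=3, col=11)
Final: (row=3, col=11), facing North

Answer: Final position: (row=3, col=11), facing North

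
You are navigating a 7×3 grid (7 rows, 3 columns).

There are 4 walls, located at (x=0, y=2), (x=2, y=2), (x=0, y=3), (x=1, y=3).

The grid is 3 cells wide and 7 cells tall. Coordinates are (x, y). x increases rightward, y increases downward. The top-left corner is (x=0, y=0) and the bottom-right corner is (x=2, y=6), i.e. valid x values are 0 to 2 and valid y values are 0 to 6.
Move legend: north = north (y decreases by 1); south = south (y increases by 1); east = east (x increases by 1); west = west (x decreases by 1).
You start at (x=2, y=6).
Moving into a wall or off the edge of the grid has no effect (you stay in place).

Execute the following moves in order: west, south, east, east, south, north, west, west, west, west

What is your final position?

Answer: Final position: (x=0, y=5)

Derivation:
Start: (x=2, y=6)
  west (west): (x=2, y=6) -> (x=1, y=6)
  south (south): blocked, stay at (x=1, y=6)
  east (east): (x=1, y=6) -> (x=2, y=6)
  east (east): blocked, stay at (x=2, y=6)
  south (south): blocked, stay at (x=2, y=6)
  north (north): (x=2, y=6) -> (x=2, y=5)
  west (west): (x=2, y=5) -> (x=1, y=5)
  west (west): (x=1, y=5) -> (x=0, y=5)
  west (west): blocked, stay at (x=0, y=5)
  west (west): blocked, stay at (x=0, y=5)
Final: (x=0, y=5)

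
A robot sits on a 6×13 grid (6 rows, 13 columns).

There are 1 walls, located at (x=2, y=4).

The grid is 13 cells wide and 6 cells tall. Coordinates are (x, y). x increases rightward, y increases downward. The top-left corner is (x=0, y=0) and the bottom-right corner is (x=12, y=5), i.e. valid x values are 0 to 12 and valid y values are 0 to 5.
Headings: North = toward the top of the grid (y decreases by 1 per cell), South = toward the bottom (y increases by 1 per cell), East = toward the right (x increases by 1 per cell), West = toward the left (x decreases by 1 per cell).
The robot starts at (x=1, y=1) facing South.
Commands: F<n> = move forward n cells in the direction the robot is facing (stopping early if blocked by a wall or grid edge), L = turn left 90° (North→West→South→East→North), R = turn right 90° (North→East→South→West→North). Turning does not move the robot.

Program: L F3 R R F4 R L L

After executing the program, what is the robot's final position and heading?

Answer: Final position: (x=0, y=1), facing South

Derivation:
Start: (x=1, y=1), facing South
  L: turn left, now facing East
  F3: move forward 3, now at (x=4, y=1)
  R: turn right, now facing South
  R: turn right, now facing West
  F4: move forward 4, now at (x=0, y=1)
  R: turn right, now facing North
  L: turn left, now facing West
  L: turn left, now facing South
Final: (x=0, y=1), facing South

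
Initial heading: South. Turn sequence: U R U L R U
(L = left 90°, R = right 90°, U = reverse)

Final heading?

Answer: Final heading: East

Derivation:
Start: South
  U (U-turn (180°)) -> North
  R (right (90° clockwise)) -> East
  U (U-turn (180°)) -> West
  L (left (90° counter-clockwise)) -> South
  R (right (90° clockwise)) -> West
  U (U-turn (180°)) -> East
Final: East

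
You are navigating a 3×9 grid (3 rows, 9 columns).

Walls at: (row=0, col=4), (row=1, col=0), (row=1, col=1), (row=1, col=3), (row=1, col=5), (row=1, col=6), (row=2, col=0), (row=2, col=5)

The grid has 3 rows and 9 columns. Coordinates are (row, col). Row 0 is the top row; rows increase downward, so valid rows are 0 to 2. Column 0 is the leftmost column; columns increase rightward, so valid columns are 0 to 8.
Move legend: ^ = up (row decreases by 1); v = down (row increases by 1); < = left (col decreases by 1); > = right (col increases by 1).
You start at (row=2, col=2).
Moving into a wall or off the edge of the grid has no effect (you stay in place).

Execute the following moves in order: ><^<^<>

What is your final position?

Answer: Final position: (row=0, col=2)

Derivation:
Start: (row=2, col=2)
  > (right): (row=2, col=2) -> (row=2, col=3)
  < (left): (row=2, col=3) -> (row=2, col=2)
  ^ (up): (row=2, col=2) -> (row=1, col=2)
  < (left): blocked, stay at (row=1, col=2)
  ^ (up): (row=1, col=2) -> (row=0, col=2)
  < (left): (row=0, col=2) -> (row=0, col=1)
  > (right): (row=0, col=1) -> (row=0, col=2)
Final: (row=0, col=2)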